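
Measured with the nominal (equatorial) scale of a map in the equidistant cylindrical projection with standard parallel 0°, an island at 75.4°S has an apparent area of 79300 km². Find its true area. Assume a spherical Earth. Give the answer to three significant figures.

20000 km²

In the plate carrée (x = Rλ, y = Rφ), meridians are true-scale (h = 1) and parallels are stretched by k = sec φ.
Areal scale = h·k = 1 × sec φ; at 75.4°, h = 1.000, k = 3.967, so h·k = 3.967.
True area = apparent / (areal scale) = 79300 / 3.967 ≈ 20000 km².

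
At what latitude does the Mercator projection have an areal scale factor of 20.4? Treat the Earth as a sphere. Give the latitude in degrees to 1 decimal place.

Mercator areal scale is sec²φ.
sec²φ = 20.4  ⇒  cos²φ = 0.04902  ⇒  cos φ = 0.2214.
φ = arccos(0.2214) ≈ 77.2°.

77.2°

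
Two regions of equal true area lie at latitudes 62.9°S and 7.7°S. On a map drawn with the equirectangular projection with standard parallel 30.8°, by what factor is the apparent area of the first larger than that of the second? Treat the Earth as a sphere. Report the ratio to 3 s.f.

The equidistant cylindrical projection with φ₀ = 30.8° has h = 1 (meridians true) and k = cos φ₀ / cos φ along parallels.
Areal scale at 62.9°: h·k = 1.000 × 1.886 = 1.886.
Areal scale at 7.7°: h·k = 1.000 × 0.8668 = 0.8668.
Ratio = 1.886/0.8668 ≈ 2.18.

2.18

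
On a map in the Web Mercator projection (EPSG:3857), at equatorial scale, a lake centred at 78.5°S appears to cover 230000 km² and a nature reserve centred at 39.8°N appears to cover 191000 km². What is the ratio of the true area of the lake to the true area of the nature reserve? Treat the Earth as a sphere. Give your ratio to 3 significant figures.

0.0811

On Mercator the areal scale is sec²φ, so true area = apparent × cos²φ.
True area of lake: 230000 × cos²(78.5°) = 230000 × 0.03975 = 9142 km².
True area of nature reserve: 191000 × cos²(39.8°) = 191000 × 0.5903 = 112700 km².
Ratio = 9142 / 112700 ≈ 0.0811.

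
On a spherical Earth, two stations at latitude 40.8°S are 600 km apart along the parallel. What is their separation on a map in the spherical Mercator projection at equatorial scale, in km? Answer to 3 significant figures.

793 km

Mercator is conformal, so the point scale is isotropic: h = k = sec φ = 1/cos φ.
Along the parallel, k = sec 40.8° = 1/0.7570 = 1.321.
Map distance = 600 × 1.321 ≈ 793 km.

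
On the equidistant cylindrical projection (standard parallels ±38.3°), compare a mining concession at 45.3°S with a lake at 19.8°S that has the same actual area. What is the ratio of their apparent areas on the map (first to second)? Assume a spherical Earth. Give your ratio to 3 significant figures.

1.34

With standard parallel φ₀ = 38.3°, the equirectangular projection gives x = Rλ cos φ₀, y = Rφ, so h = 1 and k = cos 38.3° / cos φ.
Areal scale at 45.3°: h·k = 1.000 × 1.116 = 1.116.
Areal scale at 19.8°: h·k = 1.000 × 0.8341 = 0.8341.
Ratio = 1.116/0.8341 ≈ 1.34.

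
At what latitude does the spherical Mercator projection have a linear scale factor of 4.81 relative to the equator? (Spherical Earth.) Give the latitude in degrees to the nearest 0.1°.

78.0°

Mercator scale is k = sec φ = 1/cos φ.
1/cos φ = 4.81  ⇒  cos φ = 0.2079  ⇒  φ = arccos(0.2079) ≈ 78.0°.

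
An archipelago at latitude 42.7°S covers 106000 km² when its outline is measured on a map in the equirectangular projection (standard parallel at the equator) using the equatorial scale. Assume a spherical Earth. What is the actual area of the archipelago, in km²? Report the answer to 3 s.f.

77900 km²

Plate carrée maps x = Rλ, y = Rφ. The meridian scale is h = 1 and the parallel scale is k = 1/cos φ = sec φ.
Areal scale = h·k = 1 × sec φ; at 42.7°, h = 1.000, k = 1.361, so h·k = 1.361.
True area = apparent / (areal scale) = 106000 / 1.361 ≈ 77900 km².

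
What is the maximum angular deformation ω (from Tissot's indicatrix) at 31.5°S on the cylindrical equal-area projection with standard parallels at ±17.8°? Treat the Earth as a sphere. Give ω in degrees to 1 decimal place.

12.6°

A cylindrical equal-area projection with standard parallel φ₀ has meridian scale h = cos φ / cos φ₀ and parallel scale k = cos φ₀ / cos φ (so areas are preserved, h·k = 1).
At 31.5°: h = 0.8955, k = 1.117; principal scales a = 1.117, b = 0.8955.
sin(ω/2) = (a − b)/(a + b) = 0.2212/2.012 = 0.1099, so ω = 2 arcsin(0.1099) ≈ 12.6°.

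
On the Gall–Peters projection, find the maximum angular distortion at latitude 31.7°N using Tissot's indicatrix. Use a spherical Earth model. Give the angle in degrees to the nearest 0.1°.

21.1°

The Gall–Peters projection is cylindrical equal-area with φ₀ = 45°. Cylindrical equal-area (φ₀ = 45°): h = cos φ / cos 45° along meridians, k = cos 45° / cos φ along parallels; h·k = 1.
At 31.7°: h = 1.203, k = 0.8311; principal scales a = 1.203, b = 0.8311.
sin(ω/2) = (a − b)/(a + b) = 0.3721/2.034 = 0.1829, so ω = 2 arcsin(0.1829) ≈ 21.1°.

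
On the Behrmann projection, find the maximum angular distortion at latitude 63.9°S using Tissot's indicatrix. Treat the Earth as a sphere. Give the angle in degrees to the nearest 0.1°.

72.3°

The Behrmann projection is cylindrical equal-area with φ₀ = 30°. For cylindrical equal-area with standard parallel φ₀, h = cos φ / cos φ₀ and k = cos φ₀ / cos φ, so h·k = 1.
At 63.9°: h = 0.5080, k = 1.969; principal scales a = 1.969, b = 0.5080.
sin(ω/2) = (a − b)/(a + b) = 1.461/2.477 = 0.5897, so ω = 2 arcsin(0.5897) ≈ 72.3°.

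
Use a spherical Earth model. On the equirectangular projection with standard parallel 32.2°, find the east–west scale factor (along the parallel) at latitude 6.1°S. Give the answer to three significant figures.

0.851

With standard parallel φ₀ = 32.2°, the equirectangular projection gives x = Rλ cos φ₀, y = Rφ, so h = 1 and k = cos 32.2° / cos φ.
k = cos 32.2° / cos 6.1° = 0.8462/0.9943 = 0.8510.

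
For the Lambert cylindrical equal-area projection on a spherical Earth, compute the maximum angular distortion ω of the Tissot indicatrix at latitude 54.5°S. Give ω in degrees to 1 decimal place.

59.4°

The Lambert cylindrical equal-area projection is the cylindrical equal-area projection with its standard parallel at the equator (φ₀ = 0). A cylindrical equal-area projection with standard parallel φ₀ has meridian scale h = cos φ / cos φ₀ and parallel scale k = cos φ₀ / cos φ (so areas are preserved, h·k = 1).
At 54.5°: h = 0.5807, k = 1.722; principal scales a = 1.722, b = 0.5807.
sin(ω/2) = (a − b)/(a + b) = 1.141/2.303 = 0.4956, so ω = 2 arcsin(0.4956) ≈ 59.4°.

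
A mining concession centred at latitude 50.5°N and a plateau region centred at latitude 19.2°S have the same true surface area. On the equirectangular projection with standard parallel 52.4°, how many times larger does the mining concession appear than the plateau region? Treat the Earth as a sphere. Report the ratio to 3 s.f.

1.48

In the equirectangular projection with standard parallel φ₀ = 52.4° (x = Rλ cos φ₀, y = Rφ), meridians are true-scale (h = 1) and the parallel scale is k = cos φ₀ / cos φ.
Areal scale at 50.5°: h·k = 1.000 × 0.9592 = 0.9592.
Areal scale at 19.2°: h·k = 1.000 × 0.6461 = 0.6461.
Ratio = 0.9592/0.6461 ≈ 1.48.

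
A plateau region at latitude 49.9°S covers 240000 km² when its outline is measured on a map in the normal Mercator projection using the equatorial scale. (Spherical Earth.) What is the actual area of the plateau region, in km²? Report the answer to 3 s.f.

The Mercator projection is conformal; its linear scale factor is the same in every direction and equals sec φ = 1/cos φ.
Areal scale = k² = sec²φ = 1/cos²(49.9°) = 1/0.6441² = 2.410.
True area = apparent / (areal scale) = 240000 / 2.410 ≈ 99600 km².

99600 km²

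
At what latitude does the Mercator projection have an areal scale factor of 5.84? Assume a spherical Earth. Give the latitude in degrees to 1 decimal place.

Mercator areal scale is sec²φ.
sec²φ = 5.84  ⇒  cos²φ = 0.1712  ⇒  cos φ = 0.4138.
φ = arccos(0.4138) ≈ 65.6°.

65.6°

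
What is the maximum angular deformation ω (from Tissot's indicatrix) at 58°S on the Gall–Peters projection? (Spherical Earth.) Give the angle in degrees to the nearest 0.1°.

The Gall–Peters projection is cylindrical equal-area with φ₀ = 45°. A cylindrical equal-area projection with standard parallel φ₀ has meridian scale h = cos φ / cos φ₀ and parallel scale k = cos φ₀ / cos φ (so areas are preserved, h·k = 1).
At 58°: h = 0.7494, k = 1.334; principal scales a = 1.334, b = 0.7494.
sin(ω/2) = (a − b)/(a + b) = 0.5849/2.084 = 0.2807, so ω = 2 arcsin(0.2807) ≈ 32.6°.

32.6°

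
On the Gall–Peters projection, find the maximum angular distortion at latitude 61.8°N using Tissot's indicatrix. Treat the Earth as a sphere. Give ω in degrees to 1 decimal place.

45.0°

The Gall–Peters projection is cylindrical equal-area with φ₀ = 45°. For cylindrical equal-area with standard parallel φ₀, h = cos φ / cos φ₀ and k = cos φ₀ / cos φ, so h·k = 1.
At 61.8°: h = 0.6683, k = 1.496; principal scales a = 1.496, b = 0.6683.
sin(ω/2) = (a − b)/(a + b) = 0.8281/2.165 = 0.3825, so ω = 2 arcsin(0.3825) ≈ 45.0°.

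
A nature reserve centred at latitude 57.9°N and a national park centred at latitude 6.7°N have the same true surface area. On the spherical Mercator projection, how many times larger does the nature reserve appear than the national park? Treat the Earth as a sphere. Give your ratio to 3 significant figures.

3.49

Mercator is conformal with k = sec φ, so areal scale = k² = sec²φ.
At 57.9°: sec²(57.9°) = 1/0.5314² = 3.541.
At 6.7°: sec²(6.7°) = 1/0.9932² = 1.014.
Ratio = 3.541/1.014 = cos²(6.7°)/cos²(57.9°) ≈ 3.49.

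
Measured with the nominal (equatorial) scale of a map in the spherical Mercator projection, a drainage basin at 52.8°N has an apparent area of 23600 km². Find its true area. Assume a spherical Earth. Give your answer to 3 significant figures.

The Mercator projection is conformal; its linear scale factor is the same in every direction and equals sec φ = 1/cos φ.
Areal scale = k² = sec²φ = 1/cos²(52.8°) = 1/0.6046² = 2.736.
True area = apparent / (areal scale) = 23600 / 2.736 ≈ 8630 km².

8630 km²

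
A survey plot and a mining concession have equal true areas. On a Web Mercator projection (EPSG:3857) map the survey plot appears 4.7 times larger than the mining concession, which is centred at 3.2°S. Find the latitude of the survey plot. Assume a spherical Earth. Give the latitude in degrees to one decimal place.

62.6°

On Mercator, (apparent₁)/(apparent₂) = sec²φ₁ / sec²φ₂ when true areas are equal.
cos²φ₂ / cos²φ₁ = 4.7  ⇒  cos φ₁ = cos 3.2° / √4.7 = 0.9984/2.168 = 0.4605.
φ₁ = arccos(0.4605) ≈ 62.6°.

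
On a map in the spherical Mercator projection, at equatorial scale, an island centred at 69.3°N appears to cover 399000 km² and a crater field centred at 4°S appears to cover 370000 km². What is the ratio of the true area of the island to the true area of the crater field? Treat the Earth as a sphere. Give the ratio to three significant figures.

Since Mercator area scale is 1/cos²φ, the true area equals the apparent area multiplied by cos²φ.
True area of island: 399000 × cos²(69.3°) = 399000 × 0.1249 = 49850 km².
True area of crater field: 370000 × cos²(4°) = 370000 × 0.9951 = 368200 km².
Ratio = 49850 / 368200 ≈ 0.135.

0.135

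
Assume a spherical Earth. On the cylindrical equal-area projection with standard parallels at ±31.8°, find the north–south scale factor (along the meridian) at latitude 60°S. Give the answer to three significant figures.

0.588

Cylindrical equal-area (φ₀ = 31.8°): h = cos φ / cos 31.8° along meridians, k = cos 31.8° / cos φ along parallels; h·k = 1.
h = cos 60° / cos 31.8° = 0.5000/0.8499 = 0.5883.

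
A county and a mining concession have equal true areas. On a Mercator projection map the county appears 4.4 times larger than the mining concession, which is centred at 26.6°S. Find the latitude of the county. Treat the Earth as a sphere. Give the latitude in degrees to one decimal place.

64.8°

On Mercator, (apparent₁)/(apparent₂) = sec²φ₁ / sec²φ₂ when true areas are equal.
cos²φ₂ / cos²φ₁ = 4.4  ⇒  cos φ₁ = cos 26.6° / √4.4 = 0.8942/2.098 = 0.4263.
φ₁ = arccos(0.4263) ≈ 64.8°.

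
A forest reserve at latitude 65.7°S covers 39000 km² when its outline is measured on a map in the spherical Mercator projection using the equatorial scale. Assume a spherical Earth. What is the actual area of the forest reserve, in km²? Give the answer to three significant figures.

Mercator is conformal, so the point scale is isotropic: h = k = sec φ = 1/cos φ.
Areal scale = k² = sec²φ = 1/cos²(65.7°) = 1/0.4115² = 5.905.
True area = apparent / (areal scale) = 39000 / 5.905 ≈ 6600 km².

6600 km²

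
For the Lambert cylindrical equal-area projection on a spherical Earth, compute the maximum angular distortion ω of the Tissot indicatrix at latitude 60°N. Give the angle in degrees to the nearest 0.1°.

The Lambert cylindrical equal-area projection is the cylindrical equal-area projection with its standard parallel at the equator (φ₀ = 0). Cylindrical equal-area (φ₀ = 0°): h = cos φ / cos 0° along meridians, k = cos 0° / cos φ along parallels; h·k = 1.
At 60°: h = 0.5000, k = 2.000; principal scales a = 2.000, b = 0.5000.
sin(ω/2) = (a − b)/(a + b) = 1.500/2.500 = 0.6000, so ω = 2 arcsin(0.6000) ≈ 73.7°.

73.7°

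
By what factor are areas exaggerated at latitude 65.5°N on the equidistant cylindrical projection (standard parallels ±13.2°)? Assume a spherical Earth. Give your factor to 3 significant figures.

With standard parallel φ₀ = 13.2°, the equirectangular projection gives x = Rλ cos φ₀, y = Rφ, so h = 1 and k = cos 13.2° / cos φ.
Areal scale = h·k = 1 × cos φ₀ / cos φ; at 65.5°, h = 1.000, k = 2.348, so h·k = 2.348.

2.35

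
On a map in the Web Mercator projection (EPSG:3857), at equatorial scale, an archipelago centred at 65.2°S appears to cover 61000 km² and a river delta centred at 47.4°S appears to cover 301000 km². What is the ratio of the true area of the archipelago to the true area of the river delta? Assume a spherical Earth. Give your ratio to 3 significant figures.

0.0778

Since Mercator area scale is 1/cos²φ, the true area equals the apparent area multiplied by cos²φ.
True area of archipelago: 61000 × cos²(65.2°) = 61000 × 0.1759 = 10730 km².
True area of river delta: 301000 × cos²(47.4°) = 301000 × 0.4582 = 137900 km².
Ratio = 10730 / 137900 ≈ 0.0778.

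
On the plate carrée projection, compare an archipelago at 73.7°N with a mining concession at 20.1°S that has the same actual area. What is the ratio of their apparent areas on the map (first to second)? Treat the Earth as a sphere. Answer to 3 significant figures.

For the equirectangular projection with φ₀ = 0 (plate carrée), h = 1 along meridians and k = sec φ along parallels.
Areal scale at 73.7°: h·k = 1.000 × 3.563 = 3.563.
Areal scale at 20.1°: h·k = 1.000 × 1.065 = 1.065.
Ratio = 3.563/1.065 ≈ 3.35.

3.35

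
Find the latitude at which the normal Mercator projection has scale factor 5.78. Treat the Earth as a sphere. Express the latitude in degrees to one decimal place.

80.0°

Mercator scale is k = sec φ = 1/cos φ.
1/cos φ = 5.78  ⇒  cos φ = 0.1730  ⇒  φ = arccos(0.1730) ≈ 80.0°.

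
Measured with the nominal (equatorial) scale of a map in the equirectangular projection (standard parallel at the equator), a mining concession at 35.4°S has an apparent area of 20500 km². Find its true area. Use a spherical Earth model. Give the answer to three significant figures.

16700 km²

In the plate carrée (x = Rλ, y = Rφ), meridians are true-scale (h = 1) and parallels are stretched by k = sec φ.
Areal scale = h·k = 1 × sec φ; at 35.4°, h = 1.000, k = 1.227, so h·k = 1.227.
True area = apparent / (areal scale) = 20500 / 1.227 ≈ 16700 km².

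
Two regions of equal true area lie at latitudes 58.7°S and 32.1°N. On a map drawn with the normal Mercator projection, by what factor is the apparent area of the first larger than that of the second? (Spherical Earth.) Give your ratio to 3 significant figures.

2.66

On Mercator, area is exaggerated by sec²φ = 1/cos²φ.
At 58.7°: sec²(58.7°) = 1/0.5195² = 3.705.
At 32.1°: sec²(32.1°) = 1/0.8471² = 1.394.
Ratio = 3.705/1.394 = cos²(32.1°)/cos²(58.7°) ≈ 2.66.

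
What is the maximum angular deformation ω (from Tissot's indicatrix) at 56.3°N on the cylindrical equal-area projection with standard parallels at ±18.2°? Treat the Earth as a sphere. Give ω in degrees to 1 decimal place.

58.8°

A cylindrical equal-area projection with standard parallel φ₀ has meridian scale h = cos φ / cos φ₀ and parallel scale k = cos φ₀ / cos φ (so areas are preserved, h·k = 1).
At 56.3°: h = 0.5841, k = 1.712; principal scales a = 1.712, b = 0.5841.
sin(ω/2) = (a − b)/(a + b) = 1.128/2.296 = 0.4913, so ω = 2 arcsin(0.4913) ≈ 58.8°.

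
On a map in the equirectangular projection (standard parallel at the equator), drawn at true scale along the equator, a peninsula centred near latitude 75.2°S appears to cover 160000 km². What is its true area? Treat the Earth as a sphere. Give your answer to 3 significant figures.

In the plate carrée (x = Rλ, y = Rφ), meridians are true-scale (h = 1) and parallels are stretched by k = sec φ.
Areal scale = h·k = 1 × sec φ; at 75.2°, h = 1.000, k = 3.915, so h·k = 3.915.
True area = apparent / (areal scale) = 160000 / 3.915 ≈ 40900 km².

40900 km²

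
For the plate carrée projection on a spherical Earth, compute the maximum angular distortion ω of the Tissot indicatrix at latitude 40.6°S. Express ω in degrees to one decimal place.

15.7°

Plate carrée maps x = Rλ, y = Rφ. The meridian scale is h = 1 and the parallel scale is k = 1/cos φ = sec φ.
At 40.6°: h = 1.000, k = 1.317; principal scales a = 1.317, b = 1.000.
sin(ω/2) = (a − b)/(a + b) = 0.3171/2.317 = 0.1368, so ω = 2 arcsin(0.1368) ≈ 15.7°.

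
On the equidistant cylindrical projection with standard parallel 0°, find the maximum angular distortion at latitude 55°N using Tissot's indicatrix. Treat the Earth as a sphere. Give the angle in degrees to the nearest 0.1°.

In the plate carrée (x = Rλ, y = Rφ), meridians are true-scale (h = 1) and parallels are stretched by k = sec φ.
At 55°: h = 1.000, k = 1.743; principal scales a = 1.743, b = 1.000.
sin(ω/2) = (a − b)/(a + b) = 0.7434/2.743 = 0.2710, so ω = 2 arcsin(0.2710) ≈ 31.4°.

31.4°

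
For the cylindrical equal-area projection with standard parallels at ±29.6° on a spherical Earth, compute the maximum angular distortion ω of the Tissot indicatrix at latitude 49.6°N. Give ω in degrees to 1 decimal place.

33.2°

For cylindrical equal-area with standard parallel φ₀, h = cos φ / cos φ₀ and k = cos φ₀ / cos φ, so h·k = 1.
At 49.6°: h = 0.7454, k = 1.342; principal scales a = 1.342, b = 0.7454.
sin(ω/2) = (a − b)/(a + b) = 0.5962/2.087 = 0.2857, so ω = 2 arcsin(0.2857) ≈ 33.2°.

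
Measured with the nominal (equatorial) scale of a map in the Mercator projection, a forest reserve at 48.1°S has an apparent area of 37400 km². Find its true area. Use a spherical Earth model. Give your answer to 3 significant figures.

16700 km²

For Mercator, h = k = sec φ (a conformal cylindrical projection has a single point scale, 1/cos φ).
Areal scale = k² = sec²φ = 1/cos²(48.1°) = 1/0.6678² = 2.242.
True area = apparent / (areal scale) = 37400 / 2.242 ≈ 16700 km².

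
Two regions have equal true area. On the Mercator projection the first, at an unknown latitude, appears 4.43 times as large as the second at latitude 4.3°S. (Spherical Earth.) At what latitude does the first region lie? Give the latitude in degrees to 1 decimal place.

61.7°

Mercator areal scale is sec²φ, so apparent-area ratio = sec²φ₁ / sec²φ₂ = cos²φ₂ / cos²φ₁.
cos²φ₂ / cos²φ₁ = 4.43  ⇒  cos φ₁ = cos 4.3° / √4.43 = 0.9972/2.105 = 0.4738.
φ₁ = arccos(0.4738) ≈ 61.7°.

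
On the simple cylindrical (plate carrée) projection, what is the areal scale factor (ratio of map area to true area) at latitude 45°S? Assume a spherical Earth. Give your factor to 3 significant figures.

1.41

Plate carrée maps x = Rλ, y = Rφ. The meridian scale is h = 1 and the parallel scale is k = 1/cos φ = sec φ.
Areal scale = h·k = 1 × sec φ; at 45°, h = 1.000, k = 1.414, so h·k = 1.414.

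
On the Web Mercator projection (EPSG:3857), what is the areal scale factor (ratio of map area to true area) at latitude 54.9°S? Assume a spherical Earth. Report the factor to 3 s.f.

3.02

The Mercator projection is conformal; its linear scale factor is the same in every direction and equals sec φ = 1/cos φ.
Areal scale = k² = sec²φ = 1/cos²(54.9°) = 1/0.5750² = 3.025.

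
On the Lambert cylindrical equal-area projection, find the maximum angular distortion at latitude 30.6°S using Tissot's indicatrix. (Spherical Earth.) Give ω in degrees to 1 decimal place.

17.1°

The Lambert cylindrical equal-area projection is the cylindrical equal-area projection with its standard parallel at the equator (φ₀ = 0). A cylindrical equal-area projection with standard parallel φ₀ has meridian scale h = cos φ / cos φ₀ and parallel scale k = cos φ₀ / cos φ (so areas are preserved, h·k = 1).
At 30.6°: h = 0.8607, k = 1.162; principal scales a = 1.162, b = 0.8607.
sin(ω/2) = (a − b)/(a + b) = 0.3010/2.023 = 0.1488, so ω = 2 arcsin(0.1488) ≈ 17.1°.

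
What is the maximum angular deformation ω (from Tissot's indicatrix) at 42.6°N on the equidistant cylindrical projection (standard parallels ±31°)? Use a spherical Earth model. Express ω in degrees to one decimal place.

8.7°

The equidistant cylindrical projection with φ₀ = 31° has h = 1 (meridians true) and k = cos φ₀ / cos φ along parallels.
At 42.6°: h = 1.000, k = 1.164; principal scales a = 1.164, b = 1.000.
sin(ω/2) = (a − b)/(a + b) = 0.1645/2.164 = 0.07599, so ω = 2 arcsin(0.07599) ≈ 8.7°.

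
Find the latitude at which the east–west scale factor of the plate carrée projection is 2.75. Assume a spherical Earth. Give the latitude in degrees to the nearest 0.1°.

68.7°

Plate carrée: h = 1, k = sec φ along parallels.
sec φ = 2.75  ⇒  cos φ = 0.3636  ⇒  φ ≈ 68.7°.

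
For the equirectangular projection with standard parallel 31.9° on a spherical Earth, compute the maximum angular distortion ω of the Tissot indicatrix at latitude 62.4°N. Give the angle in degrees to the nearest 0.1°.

34.2°

The equidistant cylindrical projection with φ₀ = 31.9° has h = 1 (meridians true) and k = cos φ₀ / cos φ along parallels.
At 62.4°: h = 1.000, k = 1.832; principal scales a = 1.832, b = 1.000.
sin(ω/2) = (a − b)/(a + b) = 0.8325/2.832 = 0.2939, so ω = 2 arcsin(0.2939) ≈ 34.2°.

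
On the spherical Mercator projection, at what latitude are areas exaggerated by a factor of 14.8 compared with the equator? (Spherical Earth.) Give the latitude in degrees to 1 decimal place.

74.9°

Mercator areal scale is sec²φ.
sec²φ = 14.8  ⇒  cos²φ = 0.06757  ⇒  cos φ = 0.2599.
φ = arccos(0.2599) ≈ 74.9°.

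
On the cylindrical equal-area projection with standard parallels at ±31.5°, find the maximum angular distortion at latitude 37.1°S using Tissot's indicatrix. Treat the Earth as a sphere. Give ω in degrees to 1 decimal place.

7.6°

Cylindrical equal-area (φ₀ = 31.5°): h = cos φ / cos 31.5° along meridians, k = cos 31.5° / cos φ along parallels; h·k = 1.
At 37.1°: h = 0.9354, k = 1.069; principal scales a = 1.069, b = 0.9354.
sin(ω/2) = (a − b)/(a + b) = 0.1336/2.004 = 0.06665, so ω = 2 arcsin(0.06665) ≈ 7.6°.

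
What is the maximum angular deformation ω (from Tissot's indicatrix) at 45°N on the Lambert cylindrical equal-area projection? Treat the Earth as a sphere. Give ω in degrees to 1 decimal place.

The Lambert cylindrical equal-area projection is the cylindrical equal-area projection with its standard parallel at the equator (φ₀ = 0). For cylindrical equal-area with standard parallel φ₀, h = cos φ / cos φ₀ and k = cos φ₀ / cos φ, so h·k = 1.
At 45°: h = 0.7071, k = 1.414; principal scales a = 1.414, b = 0.7071.
sin(ω/2) = (a − b)/(a + b) = 0.7071/2.121 = 0.3333, so ω = 2 arcsin(0.3333) ≈ 38.9°.

38.9°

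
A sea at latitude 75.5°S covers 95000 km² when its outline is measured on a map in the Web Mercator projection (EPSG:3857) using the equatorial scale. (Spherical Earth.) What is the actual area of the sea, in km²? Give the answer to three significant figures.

5960 km²

Mercator is conformal, so the point scale is isotropic: h = k = sec φ = 1/cos φ.
Areal scale = k² = sec²φ = 1/cos²(75.5°) = 1/0.2504² = 15.95.
True area = apparent / (areal scale) = 95000 / 15.95 ≈ 5960 km².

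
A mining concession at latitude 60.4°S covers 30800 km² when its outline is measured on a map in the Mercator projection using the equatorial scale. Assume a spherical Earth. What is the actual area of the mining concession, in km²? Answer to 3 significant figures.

The Mercator projection is conformal; its linear scale factor is the same in every direction and equals sec φ = 1/cos φ.
Areal scale = k² = sec²φ = 1/cos²(60.4°) = 1/0.4939² = 4.099.
True area = apparent / (areal scale) = 30800 / 4.099 ≈ 7510 km².

7510 km²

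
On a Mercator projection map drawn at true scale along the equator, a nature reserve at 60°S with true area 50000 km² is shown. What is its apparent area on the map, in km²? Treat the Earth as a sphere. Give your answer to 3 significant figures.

200000 km²

The Mercator projection is conformal; its linear scale factor is the same in every direction and equals sec φ = 1/cos φ.
Areal scale = k² = sec²φ = 1/cos²(60°) = 1/0.5000² = 4.000.
Apparent area = 50000 × 4.000 ≈ 200000 km².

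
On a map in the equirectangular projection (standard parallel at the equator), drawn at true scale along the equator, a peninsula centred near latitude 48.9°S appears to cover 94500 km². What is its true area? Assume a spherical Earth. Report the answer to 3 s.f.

For the equirectangular projection with φ₀ = 0 (plate carrée), h = 1 along meridians and k = sec φ along parallels.
Areal scale = h·k = 1 × sec φ; at 48.9°, h = 1.000, k = 1.521, so h·k = 1.521.
True area = apparent / (areal scale) = 94500 / 1.521 ≈ 62100 km².

62100 km²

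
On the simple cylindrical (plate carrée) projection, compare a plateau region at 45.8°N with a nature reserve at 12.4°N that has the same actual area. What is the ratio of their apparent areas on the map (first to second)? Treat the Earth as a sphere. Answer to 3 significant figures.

1.40

Plate carrée maps x = Rλ, y = Rφ. The meridian scale is h = 1 and the parallel scale is k = 1/cos φ = sec φ.
Areal scale at 45.8°: h·k = 1.000 × 1.434 = 1.434.
Areal scale at 12.4°: h·k = 1.000 × 1.024 = 1.024.
Ratio = 1.434/1.024 ≈ 1.40.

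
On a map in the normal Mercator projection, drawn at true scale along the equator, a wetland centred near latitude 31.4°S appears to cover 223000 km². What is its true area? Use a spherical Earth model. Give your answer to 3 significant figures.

The Mercator projection is conformal; its linear scale factor is the same in every direction and equals sec φ = 1/cos φ.
Areal scale = k² = sec²φ = 1/cos²(31.4°) = 1/0.8536² = 1.373.
True area = apparent / (areal scale) = 223000 / 1.373 ≈ 162000 km².

162000 km²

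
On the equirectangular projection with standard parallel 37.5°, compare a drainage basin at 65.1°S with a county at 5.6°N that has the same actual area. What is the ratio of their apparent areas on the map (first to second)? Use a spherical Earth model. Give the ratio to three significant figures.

In the equirectangular projection with standard parallel φ₀ = 37.5° (x = Rλ cos φ₀, y = Rφ), meridians are true-scale (h = 1) and the parallel scale is k = cos φ₀ / cos φ.
Areal scale at 65.1°: h·k = 1.000 × 1.884 = 1.884.
Areal scale at 5.6°: h·k = 1.000 × 0.7972 = 0.7972.
Ratio = 1.884/0.7972 ≈ 2.36.

2.36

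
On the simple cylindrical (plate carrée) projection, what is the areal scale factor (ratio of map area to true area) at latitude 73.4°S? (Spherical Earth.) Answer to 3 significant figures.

3.50

For the equirectangular projection with φ₀ = 0 (plate carrée), h = 1 along meridians and k = sec φ along parallels.
Areal scale = h·k = 1 × sec φ; at 73.4°, h = 1.000, k = 3.500, so h·k = 3.500.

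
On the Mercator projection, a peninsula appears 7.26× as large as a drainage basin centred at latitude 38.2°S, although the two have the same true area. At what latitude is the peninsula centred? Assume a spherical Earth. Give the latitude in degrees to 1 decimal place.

Mercator areal scale is sec²φ, so apparent-area ratio = sec²φ₁ / sec²φ₂ = cos²φ₂ / cos²φ₁.
cos²φ₂ / cos²φ₁ = 7.26  ⇒  cos φ₁ = cos 38.2° / √7.26 = 0.7859/2.694 = 0.2917.
φ₁ = arccos(0.2917) ≈ 73.0°.

73.0°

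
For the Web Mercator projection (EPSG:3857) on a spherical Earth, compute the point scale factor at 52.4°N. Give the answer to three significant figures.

1.64

The Mercator projection is conformal; its linear scale factor is the same in every direction and equals sec φ = 1/cos φ.
k = 1/cos 52.4° = 1/0.6101 = 1.639.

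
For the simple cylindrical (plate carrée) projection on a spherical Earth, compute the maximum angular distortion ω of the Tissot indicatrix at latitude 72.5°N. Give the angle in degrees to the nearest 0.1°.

65.0°

Plate carrée maps x = Rλ, y = Rφ. The meridian scale is h = 1 and the parallel scale is k = 1/cos φ = sec φ.
At 72.5°: h = 1.000, k = 3.326; principal scales a = 3.326, b = 1.000.
sin(ω/2) = (a − b)/(a + b) = 2.326/4.326 = 0.5376, so ω = 2 arcsin(0.5376) ≈ 65.0°.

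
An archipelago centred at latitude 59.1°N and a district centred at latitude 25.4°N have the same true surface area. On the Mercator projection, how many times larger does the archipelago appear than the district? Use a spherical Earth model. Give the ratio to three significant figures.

On Mercator, area is exaggerated by sec²φ = 1/cos²φ.
At 59.1°: sec²(59.1°) = 1/0.5135² = 3.792.
At 25.4°: sec²(25.4°) = 1/0.9033² = 1.225.
Ratio = 3.792/1.225 = cos²(25.4°)/cos²(59.1°) ≈ 3.09.

3.09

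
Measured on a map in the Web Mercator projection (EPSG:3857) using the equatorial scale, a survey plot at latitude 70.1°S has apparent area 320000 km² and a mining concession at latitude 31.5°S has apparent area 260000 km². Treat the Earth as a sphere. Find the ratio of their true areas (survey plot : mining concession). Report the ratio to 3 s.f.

0.196

Mercator's areal exaggeration is sec²φ; hence true area = (apparent area) · cos²φ.
True area of survey plot: 320000 × cos²(70.1°) = 320000 × 0.1159 = 37070 km².
True area of mining concession: 260000 × cos²(31.5°) = 260000 × 0.7270 = 189000 km².
Ratio = 37070 / 189000 ≈ 0.196.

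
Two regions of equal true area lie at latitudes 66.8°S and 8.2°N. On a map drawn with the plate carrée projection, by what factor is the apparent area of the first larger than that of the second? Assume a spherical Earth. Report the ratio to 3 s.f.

2.51

In the plate carrée (x = Rλ, y = Rφ), meridians are true-scale (h = 1) and parallels are stretched by k = sec φ.
Areal scale at 66.8°: h·k = 1.000 × 2.538 = 2.538.
Areal scale at 8.2°: h·k = 1.000 × 1.010 = 1.010.
Ratio = 2.538/1.010 ≈ 2.51.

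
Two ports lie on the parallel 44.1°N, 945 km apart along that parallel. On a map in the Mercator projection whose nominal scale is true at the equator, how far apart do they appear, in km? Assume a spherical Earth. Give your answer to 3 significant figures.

The Mercator projection is conformal; its linear scale factor is the same in every direction and equals sec φ = 1/cos φ.
Along the parallel, k = sec 44.1° = 1/0.7181 = 1.393.
Map distance = 945 × 1.393 ≈ 1320 km.

1320 km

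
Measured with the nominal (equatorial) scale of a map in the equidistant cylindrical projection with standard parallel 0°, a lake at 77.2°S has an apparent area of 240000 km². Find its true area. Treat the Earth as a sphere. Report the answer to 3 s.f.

Plate carrée maps x = Rλ, y = Rφ. The meridian scale is h = 1 and the parallel scale is k = 1/cos φ = sec φ.
Areal scale = h·k = 1 × sec φ; at 77.2°, h = 1.000, k = 4.514, so h·k = 4.514.
True area = apparent / (areal scale) = 240000 / 4.514 ≈ 53200 km².

53200 km²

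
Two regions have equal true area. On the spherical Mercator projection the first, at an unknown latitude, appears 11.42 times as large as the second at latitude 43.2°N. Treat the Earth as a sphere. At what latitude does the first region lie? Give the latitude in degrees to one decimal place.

77.5°

For equal true areas on Mercator, apparent areas scale as sec²φ, so the ratio is cos²φ₂ / cos²φ₁.
cos²φ₂ / cos²φ₁ = 11.42  ⇒  cos φ₁ = cos 43.2° / √11.42 = 0.7290/3.379 = 0.2157.
φ₁ = arccos(0.2157) ≈ 77.5°.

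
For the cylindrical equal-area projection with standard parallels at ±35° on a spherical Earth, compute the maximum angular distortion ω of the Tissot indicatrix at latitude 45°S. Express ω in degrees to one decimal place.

16.8°

A cylindrical equal-area projection with standard parallel φ₀ has meridian scale h = cos φ / cos φ₀ and parallel scale k = cos φ₀ / cos φ (so areas are preserved, h·k = 1).
At 45°: h = 0.8632, k = 1.158; principal scales a = 1.158, b = 0.8632.
sin(ω/2) = (a − b)/(a + b) = 0.2952/2.022 = 0.1460, so ω = 2 arcsin(0.1460) ≈ 16.8°.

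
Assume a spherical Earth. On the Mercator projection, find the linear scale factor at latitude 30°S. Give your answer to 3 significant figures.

Mercator is conformal, so the point scale is isotropic: h = k = sec φ = 1/cos φ.
k = 1/cos 30° = 1/0.8660 = 1.155.

1.15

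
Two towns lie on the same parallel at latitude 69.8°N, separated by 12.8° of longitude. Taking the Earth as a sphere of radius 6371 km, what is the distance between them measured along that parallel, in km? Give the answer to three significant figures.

Arc length along a parallel = R cos φ · Δλ (with Δλ in radians).
= 6371 × cos 69.8° × (12.8° × π/180) = 6371 × 0.3453 × 0.2234 ≈ 491 km.

491 km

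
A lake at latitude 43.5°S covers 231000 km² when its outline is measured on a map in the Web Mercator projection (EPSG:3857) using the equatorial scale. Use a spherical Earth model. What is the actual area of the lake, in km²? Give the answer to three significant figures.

Mercator is conformal, so the point scale is isotropic: h = k = sec φ = 1/cos φ.
Areal scale = k² = sec²φ = 1/cos²(43.5°) = 1/0.7254² = 1.901.
True area = apparent / (areal scale) = 231000 / 1.901 ≈ 122000 km².

122000 km²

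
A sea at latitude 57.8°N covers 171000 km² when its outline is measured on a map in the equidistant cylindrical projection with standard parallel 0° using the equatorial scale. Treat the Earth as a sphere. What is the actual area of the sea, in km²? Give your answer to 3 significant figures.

91100 km²

In the plate carrée (x = Rλ, y = Rφ), meridians are true-scale (h = 1) and parallels are stretched by k = sec φ.
Areal scale = h·k = 1 × sec φ; at 57.8°, h = 1.000, k = 1.877, so h·k = 1.877.
True area = apparent / (areal scale) = 171000 / 1.877 ≈ 91100 km².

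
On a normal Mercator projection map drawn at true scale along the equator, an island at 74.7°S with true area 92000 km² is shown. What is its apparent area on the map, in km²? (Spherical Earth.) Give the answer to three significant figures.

1320000 km²

For Mercator, h = k = sec φ (a conformal cylindrical projection has a single point scale, 1/cos φ).
Areal scale = k² = sec²φ = 1/cos²(74.7°) = 1/0.2639² = 14.36.
Apparent area = 92000 × 14.36 ≈ 1320000 km².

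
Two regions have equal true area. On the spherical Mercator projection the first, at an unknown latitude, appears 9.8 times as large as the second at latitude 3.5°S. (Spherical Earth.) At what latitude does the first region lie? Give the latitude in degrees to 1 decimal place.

71.4°

For equal true areas on Mercator, apparent areas scale as sec²φ, so the ratio is cos²φ₂ / cos²φ₁.
cos²φ₂ / cos²φ₁ = 9.8  ⇒  cos φ₁ = cos 3.5° / √9.8 = 0.9981/3.130 = 0.3188.
φ₁ = arccos(0.3188) ≈ 71.4°.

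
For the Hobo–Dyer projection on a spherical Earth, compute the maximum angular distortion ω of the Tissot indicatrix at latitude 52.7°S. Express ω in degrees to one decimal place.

30.5°

The Hobo–Dyer projection is cylindrical equal-area with φ₀ = 37.5°. A cylindrical equal-area projection with standard parallel φ₀ has meridian scale h = cos φ / cos φ₀ and parallel scale k = cos φ₀ / cos φ (so areas are preserved, h·k = 1).
At 52.7°: h = 0.7638, k = 1.309; principal scales a = 1.309, b = 0.7638.
sin(ω/2) = (a − b)/(a + b) = 0.5454/2.073 = 0.2631, so ω = 2 arcsin(0.2631) ≈ 30.5°.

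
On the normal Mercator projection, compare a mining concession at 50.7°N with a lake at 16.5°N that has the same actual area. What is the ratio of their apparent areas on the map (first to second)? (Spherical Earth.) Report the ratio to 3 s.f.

2.29

Mercator is conformal with k = sec φ, so areal scale = k² = sec²φ.
At 50.7°: sec²(50.7°) = 1/0.6334² = 2.493.
At 16.5°: sec²(16.5°) = 1/0.9588² = 1.088.
Ratio = 2.493/1.088 = cos²(16.5°)/cos²(50.7°) ≈ 2.29.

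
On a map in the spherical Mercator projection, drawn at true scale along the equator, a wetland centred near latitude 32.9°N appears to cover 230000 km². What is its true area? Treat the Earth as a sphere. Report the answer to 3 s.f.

162000 km²

Mercator is conformal, so the point scale is isotropic: h = k = sec φ = 1/cos φ.
Areal scale = k² = sec²φ = 1/cos²(32.9°) = 1/0.8396² = 1.419.
True area = apparent / (areal scale) = 230000 / 1.419 ≈ 162000 km².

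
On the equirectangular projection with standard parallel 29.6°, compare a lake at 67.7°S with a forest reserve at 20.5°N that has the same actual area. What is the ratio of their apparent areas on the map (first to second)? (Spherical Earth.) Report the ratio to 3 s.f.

The equidistant cylindrical projection with φ₀ = 29.6° has h = 1 (meridians true) and k = cos φ₀ / cos φ along parallels.
Areal scale at 67.7°: h·k = 1.000 × 2.291 = 2.291.
Areal scale at 20.5°: h·k = 1.000 × 0.9283 = 0.9283.
Ratio = 2.291/0.9283 ≈ 2.47.

2.47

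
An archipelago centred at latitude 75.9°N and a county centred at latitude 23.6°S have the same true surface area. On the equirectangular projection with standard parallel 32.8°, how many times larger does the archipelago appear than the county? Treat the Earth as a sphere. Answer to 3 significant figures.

With standard parallel φ₀ = 32.8°, the equirectangular projection gives x = Rλ cos φ₀, y = Rφ, so h = 1 and k = cos 32.8° / cos φ.
Areal scale at 75.9°: h·k = 1.000 × 3.450 = 3.450.
Areal scale at 23.6°: h·k = 1.000 × 0.9173 = 0.9173.
Ratio = 3.450/0.9173 ≈ 3.76.

3.76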